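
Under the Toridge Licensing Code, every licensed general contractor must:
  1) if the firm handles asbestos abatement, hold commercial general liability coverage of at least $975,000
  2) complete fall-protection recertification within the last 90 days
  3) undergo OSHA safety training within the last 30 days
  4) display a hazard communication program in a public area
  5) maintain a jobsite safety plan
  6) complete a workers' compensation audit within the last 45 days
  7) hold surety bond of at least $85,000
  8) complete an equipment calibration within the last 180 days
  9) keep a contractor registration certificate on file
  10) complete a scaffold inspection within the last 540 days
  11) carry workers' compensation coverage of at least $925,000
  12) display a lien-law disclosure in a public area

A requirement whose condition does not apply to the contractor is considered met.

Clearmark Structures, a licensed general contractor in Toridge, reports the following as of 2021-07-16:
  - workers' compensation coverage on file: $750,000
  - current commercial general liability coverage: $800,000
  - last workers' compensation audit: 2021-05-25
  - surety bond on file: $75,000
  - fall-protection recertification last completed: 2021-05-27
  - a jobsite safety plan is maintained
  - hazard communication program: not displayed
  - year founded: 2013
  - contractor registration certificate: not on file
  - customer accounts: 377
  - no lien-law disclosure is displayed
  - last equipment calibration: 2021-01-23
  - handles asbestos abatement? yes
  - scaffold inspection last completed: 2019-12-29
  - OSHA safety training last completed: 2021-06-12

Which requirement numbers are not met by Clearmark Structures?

1. condition 'handles asbestos abatement' holds; commercial general liability coverage $800,000 < $975,000 → not met
2. fall-protection recertification 50 days ago vs limit 90 → met
3. OSHA safety training 34 days ago vs limit 30 → not met
4. hazard communication program absent → not met
5. jobsite safety plan present → met
6. workers' compensation audit 52 days ago vs limit 45 → not met
7. surety bond $75,000 < $85,000 → not met
8. equipment calibration 174 days ago vs limit 180 → met
9. contractor registration certificate absent → not met
10. scaffold inspection 565 days ago vs limit 540 → not met
11. workers' compensation coverage $750,000 < $925,000 → not met
12. lien-law disclosure absent → not met
Not met: 1, 3, 4, 6, 7, 9, 10, 11, 12

1, 3, 4, 6, 7, 9, 10, 11, 12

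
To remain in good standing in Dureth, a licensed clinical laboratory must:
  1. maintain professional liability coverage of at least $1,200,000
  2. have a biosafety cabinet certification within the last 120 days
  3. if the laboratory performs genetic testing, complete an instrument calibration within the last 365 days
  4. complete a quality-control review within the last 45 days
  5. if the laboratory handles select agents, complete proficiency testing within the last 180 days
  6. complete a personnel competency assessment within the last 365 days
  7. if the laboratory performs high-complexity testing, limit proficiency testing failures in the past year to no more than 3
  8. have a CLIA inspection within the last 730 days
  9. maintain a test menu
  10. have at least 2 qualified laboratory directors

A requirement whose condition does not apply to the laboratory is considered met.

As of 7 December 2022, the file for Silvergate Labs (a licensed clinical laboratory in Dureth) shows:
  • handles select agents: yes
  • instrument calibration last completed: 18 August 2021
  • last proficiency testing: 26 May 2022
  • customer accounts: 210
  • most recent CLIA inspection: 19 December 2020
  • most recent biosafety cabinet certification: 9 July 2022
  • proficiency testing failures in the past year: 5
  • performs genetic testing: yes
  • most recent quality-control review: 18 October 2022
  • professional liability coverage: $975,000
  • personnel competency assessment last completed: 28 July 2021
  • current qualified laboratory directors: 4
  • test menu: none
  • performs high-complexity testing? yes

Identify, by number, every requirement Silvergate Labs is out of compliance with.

1. professional liability coverage $975,000 < $1,200,000 → not met
2. biosafety cabinet certification 151 days ago vs limit 120 → not met
3. condition 'performs genetic testing' holds; instrument calibration 476 days ago vs limit 365 → not met
4. quality-control review 50 days ago vs limit 45 → not met
5. condition 'handles select agents' holds; proficiency testing 195 days ago vs limit 180 → not met
6. personnel competency assessment 497 days ago vs limit 365 → not met
7. condition 'performs high-complexity testing' holds; proficiency testing failures in the past year 5 > 3 → not met
8. CLIA inspection 718 days ago vs limit 730 → met
9. test menu absent → not met
10. qualified laboratory directors 4 ≥ 2 → met
Not met: 1, 2, 3, 4, 5, 6, 7, 9

1, 2, 3, 4, 5, 6, 7, 9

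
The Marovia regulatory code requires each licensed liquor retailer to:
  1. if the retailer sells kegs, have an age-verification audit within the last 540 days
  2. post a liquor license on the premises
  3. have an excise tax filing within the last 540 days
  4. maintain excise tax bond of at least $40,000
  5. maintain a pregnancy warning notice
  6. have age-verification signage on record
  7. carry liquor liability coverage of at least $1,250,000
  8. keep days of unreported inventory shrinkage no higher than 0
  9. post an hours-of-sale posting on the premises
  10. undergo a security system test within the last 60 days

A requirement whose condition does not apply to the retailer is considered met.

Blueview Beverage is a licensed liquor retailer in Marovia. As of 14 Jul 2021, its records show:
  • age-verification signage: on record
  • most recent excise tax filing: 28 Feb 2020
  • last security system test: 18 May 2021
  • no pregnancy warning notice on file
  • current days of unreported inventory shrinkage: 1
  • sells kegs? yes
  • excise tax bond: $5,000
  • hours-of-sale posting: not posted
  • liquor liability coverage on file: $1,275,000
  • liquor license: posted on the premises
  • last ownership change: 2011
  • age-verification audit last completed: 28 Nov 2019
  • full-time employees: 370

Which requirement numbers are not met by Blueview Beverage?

1, 4, 5, 8, 9

1. condition 'sells kegs' holds; age-verification audit 594 days ago vs limit 540 → not met
2. liquor license present → met
3. excise tax filing 502 days ago vs limit 540 → met
4. excise tax bond $5,000 < $40,000 → not met
5. pregnancy warning notice absent → not met
6. age-verification signage present → met
7. liquor liability coverage $1,275,000 ≥ $1,250,000 → met
8. days of unreported inventory shrinkage 1 > 0 → not met
9. hours-of-sale posting absent → not met
10. security system test 57 days ago vs limit 60 → met
Not met: 1, 4, 5, 8, 9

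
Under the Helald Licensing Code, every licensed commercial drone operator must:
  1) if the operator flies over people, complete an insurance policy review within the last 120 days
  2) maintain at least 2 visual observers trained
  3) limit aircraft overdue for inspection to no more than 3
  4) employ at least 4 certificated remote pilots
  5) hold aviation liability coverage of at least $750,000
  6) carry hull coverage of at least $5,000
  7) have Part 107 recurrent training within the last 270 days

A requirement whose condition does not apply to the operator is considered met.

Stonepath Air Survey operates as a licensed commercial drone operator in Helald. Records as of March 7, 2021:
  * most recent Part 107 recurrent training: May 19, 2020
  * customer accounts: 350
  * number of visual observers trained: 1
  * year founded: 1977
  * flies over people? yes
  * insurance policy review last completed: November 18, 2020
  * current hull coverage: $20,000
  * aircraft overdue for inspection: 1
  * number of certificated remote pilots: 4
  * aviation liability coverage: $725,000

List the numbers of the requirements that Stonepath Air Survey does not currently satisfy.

1. condition 'flies over people' holds; insurance policy review 109 days ago vs limit 120 → met
2. visual observers trained 1 < 2 → not met
3. aircraft overdue for inspection 1 ≤ 3 → met
4. certificated remote pilots 4 ≥ 4 → met
5. aviation liability coverage $725,000 < $750,000 → not met
6. hull coverage $20,000 ≥ $5,000 → met
7. Part 107 recurrent training 292 days ago vs limit 270 → not met
Not met: 2, 5, 7

2, 5, 7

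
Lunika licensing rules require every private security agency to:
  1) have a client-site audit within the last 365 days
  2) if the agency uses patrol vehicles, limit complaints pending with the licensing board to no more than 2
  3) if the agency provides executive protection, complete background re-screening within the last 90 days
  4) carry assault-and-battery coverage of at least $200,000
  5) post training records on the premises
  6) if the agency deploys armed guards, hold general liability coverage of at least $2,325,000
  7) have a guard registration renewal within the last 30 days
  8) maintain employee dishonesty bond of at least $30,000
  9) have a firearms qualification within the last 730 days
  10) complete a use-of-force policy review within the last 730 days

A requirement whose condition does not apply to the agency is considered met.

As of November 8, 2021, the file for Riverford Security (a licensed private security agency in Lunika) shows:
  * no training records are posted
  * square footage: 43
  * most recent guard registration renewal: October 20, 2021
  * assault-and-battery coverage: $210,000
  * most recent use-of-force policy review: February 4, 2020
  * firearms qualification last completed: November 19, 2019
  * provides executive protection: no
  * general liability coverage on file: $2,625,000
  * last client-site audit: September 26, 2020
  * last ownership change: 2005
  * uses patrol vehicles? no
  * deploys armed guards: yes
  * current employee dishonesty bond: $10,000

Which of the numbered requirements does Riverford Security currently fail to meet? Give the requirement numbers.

1. client-site audit 408 days ago vs limit 365 → not met
2. condition 'uses patrol vehicles' does not hold → requirement n/a → met
3. condition 'provides executive protection' does not hold → requirement n/a → met
4. assault-and-battery coverage $210,000 ≥ $200,000 → met
5. training records absent → not met
6. condition 'deploys armed guards' holds; general liability coverage $2,625,000 ≥ $2,325,000 → met
7. guard registration renewal 19 days ago vs limit 30 → met
8. employee dishonesty bond $10,000 < $30,000 → not met
9. firearms qualification 720 days ago vs limit 730 → met
10. use-of-force policy review 643 days ago vs limit 730 → met
Not met: 1, 5, 8

1, 5, 8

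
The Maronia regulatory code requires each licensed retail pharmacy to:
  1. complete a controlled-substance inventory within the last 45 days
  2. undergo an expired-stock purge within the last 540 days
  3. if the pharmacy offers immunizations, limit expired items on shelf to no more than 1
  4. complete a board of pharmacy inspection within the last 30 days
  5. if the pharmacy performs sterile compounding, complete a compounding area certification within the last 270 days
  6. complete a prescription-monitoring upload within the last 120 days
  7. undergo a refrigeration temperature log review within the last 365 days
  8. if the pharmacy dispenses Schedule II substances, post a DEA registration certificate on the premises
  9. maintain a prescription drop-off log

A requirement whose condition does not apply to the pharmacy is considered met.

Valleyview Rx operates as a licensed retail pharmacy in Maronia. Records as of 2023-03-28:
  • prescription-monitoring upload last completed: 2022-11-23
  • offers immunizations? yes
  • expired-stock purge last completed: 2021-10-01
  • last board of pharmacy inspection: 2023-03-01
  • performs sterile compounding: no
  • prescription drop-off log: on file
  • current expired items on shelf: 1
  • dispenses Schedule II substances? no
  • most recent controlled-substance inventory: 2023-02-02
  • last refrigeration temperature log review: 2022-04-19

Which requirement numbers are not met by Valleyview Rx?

1, 2, 6

1. controlled-substance inventory 54 days ago vs limit 45 → not met
2. expired-stock purge 543 days ago vs limit 540 → not met
3. condition 'offers immunizations' holds; expired items on shelf 1 ≤ 1 → met
4. board of pharmacy inspection 27 days ago vs limit 30 → met
5. condition 'performs sterile compounding' does not hold → requirement n/a → met
6. prescription-monitoring upload 125 days ago vs limit 120 → not met
7. refrigeration temperature log review 343 days ago vs limit 365 → met
8. condition 'dispenses Schedule II substances' does not hold → requirement n/a → met
9. prescription drop-off log present → met
Not met: 1, 2, 6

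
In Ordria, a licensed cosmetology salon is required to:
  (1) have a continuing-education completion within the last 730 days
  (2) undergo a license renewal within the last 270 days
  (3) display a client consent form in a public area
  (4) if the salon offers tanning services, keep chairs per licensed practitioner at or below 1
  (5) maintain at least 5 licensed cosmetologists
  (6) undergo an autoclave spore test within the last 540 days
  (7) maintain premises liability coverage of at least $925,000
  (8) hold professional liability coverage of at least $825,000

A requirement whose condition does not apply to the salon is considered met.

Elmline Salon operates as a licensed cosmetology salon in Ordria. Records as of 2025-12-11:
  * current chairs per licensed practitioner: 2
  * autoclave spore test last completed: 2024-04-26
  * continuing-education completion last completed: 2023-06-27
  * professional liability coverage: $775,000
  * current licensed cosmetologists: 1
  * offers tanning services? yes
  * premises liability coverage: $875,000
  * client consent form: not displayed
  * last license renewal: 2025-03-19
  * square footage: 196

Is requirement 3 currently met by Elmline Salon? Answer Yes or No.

3. client consent form absent → not met

No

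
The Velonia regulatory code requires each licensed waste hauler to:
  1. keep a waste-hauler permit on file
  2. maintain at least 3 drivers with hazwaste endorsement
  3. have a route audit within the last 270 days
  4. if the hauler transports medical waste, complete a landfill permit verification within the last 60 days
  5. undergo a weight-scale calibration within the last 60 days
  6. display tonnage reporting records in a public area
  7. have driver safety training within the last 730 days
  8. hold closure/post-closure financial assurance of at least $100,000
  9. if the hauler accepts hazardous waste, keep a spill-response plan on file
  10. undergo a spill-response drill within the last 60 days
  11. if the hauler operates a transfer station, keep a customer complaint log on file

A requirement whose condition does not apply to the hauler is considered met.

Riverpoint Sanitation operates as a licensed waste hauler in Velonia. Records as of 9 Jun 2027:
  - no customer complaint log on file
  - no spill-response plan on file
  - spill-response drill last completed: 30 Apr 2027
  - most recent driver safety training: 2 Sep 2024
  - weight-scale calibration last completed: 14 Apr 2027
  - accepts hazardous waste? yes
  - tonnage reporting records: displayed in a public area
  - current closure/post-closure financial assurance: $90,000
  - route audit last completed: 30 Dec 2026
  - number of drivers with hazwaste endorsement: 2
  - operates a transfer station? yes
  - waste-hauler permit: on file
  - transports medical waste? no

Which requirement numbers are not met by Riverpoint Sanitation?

2, 7, 8, 9, 11

1. waste-hauler permit present → met
2. drivers with hazwaste endorsement 2 < 3 → not met
3. route audit 161 days ago vs limit 270 → met
4. condition 'transports medical waste' does not hold → requirement n/a → met
5. weight-scale calibration 56 days ago vs limit 60 → met
6. tonnage reporting records present → met
7. driver safety training 1010 days ago vs limit 730 → not met
8. closure/post-closure financial assurance $90,000 < $100,000 → not met
9. condition 'accepts hazardous waste' holds; spill-response plan absent → not met
10. spill-response drill 40 days ago vs limit 60 → met
11. condition 'operates a transfer station' holds; customer complaint log absent → not met
Not met: 2, 7, 8, 9, 11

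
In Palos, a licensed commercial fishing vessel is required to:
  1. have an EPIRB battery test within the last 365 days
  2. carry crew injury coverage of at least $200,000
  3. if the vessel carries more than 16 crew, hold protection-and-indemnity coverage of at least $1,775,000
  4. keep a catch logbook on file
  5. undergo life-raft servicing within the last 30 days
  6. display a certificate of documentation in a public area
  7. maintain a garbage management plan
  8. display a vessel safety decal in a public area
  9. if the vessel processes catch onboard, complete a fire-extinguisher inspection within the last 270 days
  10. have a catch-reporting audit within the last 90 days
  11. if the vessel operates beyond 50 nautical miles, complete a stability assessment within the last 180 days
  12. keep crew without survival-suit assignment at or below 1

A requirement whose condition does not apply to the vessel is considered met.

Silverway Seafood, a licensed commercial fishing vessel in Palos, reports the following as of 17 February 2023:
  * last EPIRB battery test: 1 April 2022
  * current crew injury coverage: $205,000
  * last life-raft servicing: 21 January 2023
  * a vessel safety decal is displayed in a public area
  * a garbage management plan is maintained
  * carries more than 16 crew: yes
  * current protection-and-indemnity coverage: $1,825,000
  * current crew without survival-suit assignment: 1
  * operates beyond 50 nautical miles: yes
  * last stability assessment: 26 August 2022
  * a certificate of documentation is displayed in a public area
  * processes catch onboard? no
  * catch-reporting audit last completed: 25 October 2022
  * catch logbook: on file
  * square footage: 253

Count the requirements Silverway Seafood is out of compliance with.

1. EPIRB battery test 322 days ago vs limit 365 → met
2. crew injury coverage $205,000 ≥ $200,000 → met
3. condition 'carries more than 16 crew' holds; protection-and-indemnity coverage $1,825,000 ≥ $1,775,000 → met
4. catch logbook present → met
5. life-raft servicing 27 days ago vs limit 30 → met
6. certificate of documentation present → met
7. garbage management plan present → met
8. vessel safety decal present → met
9. condition 'processes catch onboard' does not hold → requirement n/a → met
10. catch-reporting audit 115 days ago vs limit 90 → not met
11. condition 'operates beyond 50 nautical miles' holds; stability assessment 175 days ago vs limit 180 → met
12. crew without survival-suit assignment 1 ≤ 1 → met
Not met: 1 of 12

1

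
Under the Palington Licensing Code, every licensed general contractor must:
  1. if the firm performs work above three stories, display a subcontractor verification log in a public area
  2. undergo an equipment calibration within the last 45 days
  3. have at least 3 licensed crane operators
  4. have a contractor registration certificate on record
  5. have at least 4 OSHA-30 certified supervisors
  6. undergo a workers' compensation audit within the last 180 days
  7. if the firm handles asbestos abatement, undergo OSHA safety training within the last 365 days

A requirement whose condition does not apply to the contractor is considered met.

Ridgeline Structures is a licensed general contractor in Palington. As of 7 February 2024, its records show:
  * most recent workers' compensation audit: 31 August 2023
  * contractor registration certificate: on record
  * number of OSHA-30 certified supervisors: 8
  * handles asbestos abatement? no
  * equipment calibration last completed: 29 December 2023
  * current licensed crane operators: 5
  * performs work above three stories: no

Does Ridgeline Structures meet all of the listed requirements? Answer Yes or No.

Yes

1. condition 'performs work above three stories' does not hold → requirement n/a → met
2. equipment calibration 40 days ago vs limit 45 → met
3. licensed crane operators 5 ≥ 3 → met
4. contractor registration certificate present → met
5. OSHA-30 certified supervisors 8 ≥ 4 → met
6. workers' compensation audit 160 days ago vs limit 180 → met
7. condition 'handles asbestos abatement' does not hold → requirement n/a → met
All met.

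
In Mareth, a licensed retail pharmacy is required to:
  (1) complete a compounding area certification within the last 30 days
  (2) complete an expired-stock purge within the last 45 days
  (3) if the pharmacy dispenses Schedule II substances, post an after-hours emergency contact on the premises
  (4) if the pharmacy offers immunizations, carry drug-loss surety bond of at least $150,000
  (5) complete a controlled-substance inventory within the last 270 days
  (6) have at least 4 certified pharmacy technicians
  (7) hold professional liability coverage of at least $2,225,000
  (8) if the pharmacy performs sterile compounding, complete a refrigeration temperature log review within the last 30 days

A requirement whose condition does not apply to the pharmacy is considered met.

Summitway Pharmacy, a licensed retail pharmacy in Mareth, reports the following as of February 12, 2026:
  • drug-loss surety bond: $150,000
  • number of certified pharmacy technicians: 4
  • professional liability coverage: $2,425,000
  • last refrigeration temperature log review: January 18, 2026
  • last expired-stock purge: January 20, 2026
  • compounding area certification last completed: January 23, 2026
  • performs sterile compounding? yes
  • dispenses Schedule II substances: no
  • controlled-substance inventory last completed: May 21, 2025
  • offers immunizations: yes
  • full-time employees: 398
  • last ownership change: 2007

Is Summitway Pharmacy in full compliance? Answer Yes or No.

1. compounding area certification 20 days ago vs limit 30 → met
2. expired-stock purge 23 days ago vs limit 45 → met
3. condition 'dispenses Schedule II substances' does not hold → requirement n/a → met
4. condition 'offers immunizations' holds; drug-loss surety bond $150,000 ≥ $150,000 → met
5. controlled-substance inventory 267 days ago vs limit 270 → met
6. certified pharmacy technicians 4 ≥ 4 → met
7. professional liability coverage $2,425,000 ≥ $2,225,000 → met
8. condition 'performs sterile compounding' holds; refrigeration temperature log review 25 days ago vs limit 30 → met
All met.

Yes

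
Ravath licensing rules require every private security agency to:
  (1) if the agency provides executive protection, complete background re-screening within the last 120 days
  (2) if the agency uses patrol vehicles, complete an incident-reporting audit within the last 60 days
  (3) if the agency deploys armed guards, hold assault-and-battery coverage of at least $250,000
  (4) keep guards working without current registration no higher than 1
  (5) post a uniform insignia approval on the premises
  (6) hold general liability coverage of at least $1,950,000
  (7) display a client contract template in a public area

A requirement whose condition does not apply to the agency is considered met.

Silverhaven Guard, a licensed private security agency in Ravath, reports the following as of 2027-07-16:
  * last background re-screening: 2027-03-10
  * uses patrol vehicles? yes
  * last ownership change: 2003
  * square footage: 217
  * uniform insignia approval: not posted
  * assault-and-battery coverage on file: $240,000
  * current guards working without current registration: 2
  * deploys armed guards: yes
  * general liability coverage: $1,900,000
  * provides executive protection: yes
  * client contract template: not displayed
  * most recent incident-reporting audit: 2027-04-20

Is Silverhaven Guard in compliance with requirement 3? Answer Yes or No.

No

3. condition 'deploys armed guards' holds; assault-and-battery coverage $240,000 < $250,000 → not met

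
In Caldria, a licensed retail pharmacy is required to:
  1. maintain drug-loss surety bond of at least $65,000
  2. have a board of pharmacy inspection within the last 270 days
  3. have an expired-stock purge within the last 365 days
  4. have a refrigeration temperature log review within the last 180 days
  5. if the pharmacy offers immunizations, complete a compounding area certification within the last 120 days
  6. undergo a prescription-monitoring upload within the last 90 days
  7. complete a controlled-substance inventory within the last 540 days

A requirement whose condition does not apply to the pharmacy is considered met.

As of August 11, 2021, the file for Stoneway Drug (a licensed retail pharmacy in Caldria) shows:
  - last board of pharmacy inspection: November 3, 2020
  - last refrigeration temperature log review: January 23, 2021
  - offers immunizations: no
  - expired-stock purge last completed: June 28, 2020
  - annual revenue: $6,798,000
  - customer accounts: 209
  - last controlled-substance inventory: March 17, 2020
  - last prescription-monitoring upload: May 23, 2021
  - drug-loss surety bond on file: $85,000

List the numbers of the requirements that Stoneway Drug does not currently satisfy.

1. drug-loss surety bond $85,000 ≥ $65,000 → met
2. board of pharmacy inspection 281 days ago vs limit 270 → not met
3. expired-stock purge 409 days ago vs limit 365 → not met
4. refrigeration temperature log review 200 days ago vs limit 180 → not met
5. condition 'offers immunizations' does not hold → requirement n/a → met
6. prescription-monitoring upload 80 days ago vs limit 90 → met
7. controlled-substance inventory 512 days ago vs limit 540 → met
Not met: 2, 3, 4

2, 3, 4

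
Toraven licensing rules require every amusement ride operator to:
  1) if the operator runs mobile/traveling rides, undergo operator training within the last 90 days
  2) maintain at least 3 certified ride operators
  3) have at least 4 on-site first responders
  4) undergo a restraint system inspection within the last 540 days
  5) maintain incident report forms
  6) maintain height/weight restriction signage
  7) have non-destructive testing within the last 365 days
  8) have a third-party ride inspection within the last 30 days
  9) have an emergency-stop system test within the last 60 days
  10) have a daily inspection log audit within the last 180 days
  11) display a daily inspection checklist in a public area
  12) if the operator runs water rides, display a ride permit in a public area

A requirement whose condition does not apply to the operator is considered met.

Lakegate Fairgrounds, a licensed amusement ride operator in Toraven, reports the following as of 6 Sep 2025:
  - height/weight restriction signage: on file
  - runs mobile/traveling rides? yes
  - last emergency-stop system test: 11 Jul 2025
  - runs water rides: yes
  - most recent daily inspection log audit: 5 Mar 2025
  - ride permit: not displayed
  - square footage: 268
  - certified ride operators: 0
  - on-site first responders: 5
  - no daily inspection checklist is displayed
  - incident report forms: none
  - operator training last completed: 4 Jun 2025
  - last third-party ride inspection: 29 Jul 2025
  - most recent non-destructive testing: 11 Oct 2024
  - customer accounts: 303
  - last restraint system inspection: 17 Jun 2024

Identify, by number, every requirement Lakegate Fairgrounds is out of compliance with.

1. condition 'runs mobile/traveling rides' holds; operator training 94 days ago vs limit 90 → not met
2. certified ride operators 0 < 3 → not met
3. on-site first responders 5 ≥ 4 → met
4. restraint system inspection 446 days ago vs limit 540 → met
5. incident report forms absent → not met
6. height/weight restriction signage present → met
7. non-destructive testing 330 days ago vs limit 365 → met
8. third-party ride inspection 39 days ago vs limit 30 → not met
9. emergency-stop system test 57 days ago vs limit 60 → met
10. daily inspection log audit 185 days ago vs limit 180 → not met
11. daily inspection checklist absent → not met
12. condition 'runs water rides' holds; ride permit absent → not met
Not met: 1, 2, 5, 8, 10, 11, 12

1, 2, 5, 8, 10, 11, 12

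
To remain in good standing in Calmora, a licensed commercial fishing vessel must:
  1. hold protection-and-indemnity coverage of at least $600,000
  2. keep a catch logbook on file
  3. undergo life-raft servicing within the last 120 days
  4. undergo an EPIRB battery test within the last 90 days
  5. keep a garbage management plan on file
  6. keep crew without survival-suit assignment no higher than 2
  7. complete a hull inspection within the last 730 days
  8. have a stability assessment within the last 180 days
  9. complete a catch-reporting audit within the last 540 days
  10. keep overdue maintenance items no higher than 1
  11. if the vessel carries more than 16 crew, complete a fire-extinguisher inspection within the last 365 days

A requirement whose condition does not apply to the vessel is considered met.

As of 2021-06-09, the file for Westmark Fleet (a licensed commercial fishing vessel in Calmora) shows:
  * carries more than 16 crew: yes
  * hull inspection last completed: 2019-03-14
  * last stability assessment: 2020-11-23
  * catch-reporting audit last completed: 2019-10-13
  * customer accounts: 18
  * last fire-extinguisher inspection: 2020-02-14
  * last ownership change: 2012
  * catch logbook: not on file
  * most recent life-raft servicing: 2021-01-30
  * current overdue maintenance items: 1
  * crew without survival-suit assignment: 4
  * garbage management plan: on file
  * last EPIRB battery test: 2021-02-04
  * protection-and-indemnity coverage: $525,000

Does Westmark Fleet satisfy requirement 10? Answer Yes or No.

Yes

10. overdue maintenance items 1 ≤ 1 → met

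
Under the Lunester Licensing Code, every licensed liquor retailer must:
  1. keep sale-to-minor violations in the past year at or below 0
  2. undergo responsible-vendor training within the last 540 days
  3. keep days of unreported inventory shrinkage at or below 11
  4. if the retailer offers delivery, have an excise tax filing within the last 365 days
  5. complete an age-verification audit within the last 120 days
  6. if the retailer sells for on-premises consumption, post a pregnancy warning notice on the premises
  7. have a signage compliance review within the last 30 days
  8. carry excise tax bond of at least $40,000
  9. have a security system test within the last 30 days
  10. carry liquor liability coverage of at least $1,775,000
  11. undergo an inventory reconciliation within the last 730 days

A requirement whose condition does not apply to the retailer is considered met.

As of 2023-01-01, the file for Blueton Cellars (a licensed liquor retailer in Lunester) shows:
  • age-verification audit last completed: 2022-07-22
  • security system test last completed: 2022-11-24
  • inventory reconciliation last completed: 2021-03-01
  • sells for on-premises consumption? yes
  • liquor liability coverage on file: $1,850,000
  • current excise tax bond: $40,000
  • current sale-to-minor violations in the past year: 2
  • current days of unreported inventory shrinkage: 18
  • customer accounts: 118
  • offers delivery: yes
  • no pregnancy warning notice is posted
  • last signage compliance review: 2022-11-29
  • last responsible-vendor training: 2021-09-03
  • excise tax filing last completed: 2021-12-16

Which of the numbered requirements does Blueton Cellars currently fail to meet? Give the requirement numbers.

1. sale-to-minor violations in the past year 2 > 0 → not met
2. responsible-vendor training 485 days ago vs limit 540 → met
3. days of unreported inventory shrinkage 18 > 11 → not met
4. condition 'offers delivery' holds; excise tax filing 381 days ago vs limit 365 → not met
5. age-verification audit 163 days ago vs limit 120 → not met
6. condition 'sells for on-premises consumption' holds; pregnancy warning notice absent → not met
7. signage compliance review 33 days ago vs limit 30 → not met
8. excise tax bond $40,000 ≥ $40,000 → met
9. security system test 38 days ago vs limit 30 → not met
10. liquor liability coverage $1,850,000 ≥ $1,775,000 → met
11. inventory reconciliation 671 days ago vs limit 730 → met
Not met: 1, 3, 4, 5, 6, 7, 9

1, 3, 4, 5, 6, 7, 9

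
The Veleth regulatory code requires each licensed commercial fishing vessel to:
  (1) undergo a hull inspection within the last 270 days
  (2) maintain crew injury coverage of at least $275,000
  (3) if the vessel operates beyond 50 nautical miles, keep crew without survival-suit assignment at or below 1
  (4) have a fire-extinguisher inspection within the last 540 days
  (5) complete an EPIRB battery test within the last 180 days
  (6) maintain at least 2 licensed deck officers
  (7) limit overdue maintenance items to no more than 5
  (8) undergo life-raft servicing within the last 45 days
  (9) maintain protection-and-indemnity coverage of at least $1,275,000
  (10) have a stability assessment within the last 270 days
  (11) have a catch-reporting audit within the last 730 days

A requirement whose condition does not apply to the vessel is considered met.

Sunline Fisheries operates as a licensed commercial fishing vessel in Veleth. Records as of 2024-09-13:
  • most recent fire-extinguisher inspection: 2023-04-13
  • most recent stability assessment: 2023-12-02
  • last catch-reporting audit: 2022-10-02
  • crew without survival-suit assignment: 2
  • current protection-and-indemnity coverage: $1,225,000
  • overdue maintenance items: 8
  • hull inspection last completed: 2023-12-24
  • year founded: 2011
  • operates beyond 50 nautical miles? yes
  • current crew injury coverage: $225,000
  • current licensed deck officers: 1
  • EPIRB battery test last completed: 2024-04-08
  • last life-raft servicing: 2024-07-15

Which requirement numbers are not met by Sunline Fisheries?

2, 3, 6, 7, 8, 9, 10

1. hull inspection 264 days ago vs limit 270 → met
2. crew injury coverage $225,000 < $275,000 → not met
3. condition 'operates beyond 50 nautical miles' holds; crew without survival-suit assignment 2 > 1 → not met
4. fire-extinguisher inspection 519 days ago vs limit 540 → met
5. EPIRB battery test 158 days ago vs limit 180 → met
6. licensed deck officers 1 < 2 → not met
7. overdue maintenance items 8 > 5 → not met
8. life-raft servicing 60 days ago vs limit 45 → not met
9. protection-and-indemnity coverage $1,225,000 < $1,275,000 → not met
10. stability assessment 286 days ago vs limit 270 → not met
11. catch-reporting audit 712 days ago vs limit 730 → met
Not met: 2, 3, 6, 7, 8, 9, 10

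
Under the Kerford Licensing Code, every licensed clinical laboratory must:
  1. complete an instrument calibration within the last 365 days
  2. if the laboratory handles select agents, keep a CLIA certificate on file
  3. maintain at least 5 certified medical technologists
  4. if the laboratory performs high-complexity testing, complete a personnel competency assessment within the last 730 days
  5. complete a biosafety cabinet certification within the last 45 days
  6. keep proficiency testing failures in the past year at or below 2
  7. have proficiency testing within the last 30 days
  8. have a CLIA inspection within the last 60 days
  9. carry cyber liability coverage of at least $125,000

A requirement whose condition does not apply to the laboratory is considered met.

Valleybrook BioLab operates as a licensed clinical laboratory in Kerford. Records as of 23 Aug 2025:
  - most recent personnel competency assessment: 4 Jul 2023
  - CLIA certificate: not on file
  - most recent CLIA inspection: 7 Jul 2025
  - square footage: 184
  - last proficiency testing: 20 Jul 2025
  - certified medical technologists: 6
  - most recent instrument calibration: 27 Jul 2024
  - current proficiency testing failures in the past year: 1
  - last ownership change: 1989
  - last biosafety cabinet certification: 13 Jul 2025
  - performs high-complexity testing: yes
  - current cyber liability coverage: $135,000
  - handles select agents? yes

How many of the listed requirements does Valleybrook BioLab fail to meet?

4

1. instrument calibration 392 days ago vs limit 365 → not met
2. condition 'handles select agents' holds; CLIA certificate absent → not met
3. certified medical technologists 6 ≥ 5 → met
4. condition 'performs high-complexity testing' holds; personnel competency assessment 781 days ago vs limit 730 → not met
5. biosafety cabinet certification 41 days ago vs limit 45 → met
6. proficiency testing failures in the past year 1 ≤ 2 → met
7. proficiency testing 34 days ago vs limit 30 → not met
8. CLIA inspection 47 days ago vs limit 60 → met
9. cyber liability coverage $135,000 ≥ $125,000 → met
Not met: 4 of 9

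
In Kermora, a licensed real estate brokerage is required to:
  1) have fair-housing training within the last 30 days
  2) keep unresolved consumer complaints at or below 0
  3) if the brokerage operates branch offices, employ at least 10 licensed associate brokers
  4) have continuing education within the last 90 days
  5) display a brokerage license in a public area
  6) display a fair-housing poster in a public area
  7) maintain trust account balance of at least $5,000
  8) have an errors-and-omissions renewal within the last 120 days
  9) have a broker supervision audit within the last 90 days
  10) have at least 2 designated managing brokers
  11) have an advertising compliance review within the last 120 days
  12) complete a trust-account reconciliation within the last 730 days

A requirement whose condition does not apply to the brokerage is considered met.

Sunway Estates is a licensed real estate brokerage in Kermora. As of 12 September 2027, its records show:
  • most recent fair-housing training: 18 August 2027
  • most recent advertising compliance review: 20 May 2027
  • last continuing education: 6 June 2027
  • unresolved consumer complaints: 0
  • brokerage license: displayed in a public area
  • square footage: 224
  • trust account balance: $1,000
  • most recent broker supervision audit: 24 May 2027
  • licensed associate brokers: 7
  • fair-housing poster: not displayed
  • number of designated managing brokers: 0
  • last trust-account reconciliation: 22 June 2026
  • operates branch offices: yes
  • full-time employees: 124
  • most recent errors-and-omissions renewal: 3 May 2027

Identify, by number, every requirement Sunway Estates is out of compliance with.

3, 4, 6, 7, 8, 9, 10

1. fair-housing training 25 days ago vs limit 30 → met
2. unresolved consumer complaints 0 ≤ 0 → met
3. condition 'operates branch offices' holds; licensed associate brokers 7 < 10 → not met
4. continuing education 98 days ago vs limit 90 → not met
5. brokerage license present → met
6. fair-housing poster absent → not met
7. trust account balance $1,000 < $5,000 → not met
8. errors-and-omissions renewal 132 days ago vs limit 120 → not met
9. broker supervision audit 111 days ago vs limit 90 → not met
10. designated managing brokers 0 < 2 → not met
11. advertising compliance review 115 days ago vs limit 120 → met
12. trust-account reconciliation 447 days ago vs limit 730 → met
Not met: 3, 4, 6, 7, 8, 9, 10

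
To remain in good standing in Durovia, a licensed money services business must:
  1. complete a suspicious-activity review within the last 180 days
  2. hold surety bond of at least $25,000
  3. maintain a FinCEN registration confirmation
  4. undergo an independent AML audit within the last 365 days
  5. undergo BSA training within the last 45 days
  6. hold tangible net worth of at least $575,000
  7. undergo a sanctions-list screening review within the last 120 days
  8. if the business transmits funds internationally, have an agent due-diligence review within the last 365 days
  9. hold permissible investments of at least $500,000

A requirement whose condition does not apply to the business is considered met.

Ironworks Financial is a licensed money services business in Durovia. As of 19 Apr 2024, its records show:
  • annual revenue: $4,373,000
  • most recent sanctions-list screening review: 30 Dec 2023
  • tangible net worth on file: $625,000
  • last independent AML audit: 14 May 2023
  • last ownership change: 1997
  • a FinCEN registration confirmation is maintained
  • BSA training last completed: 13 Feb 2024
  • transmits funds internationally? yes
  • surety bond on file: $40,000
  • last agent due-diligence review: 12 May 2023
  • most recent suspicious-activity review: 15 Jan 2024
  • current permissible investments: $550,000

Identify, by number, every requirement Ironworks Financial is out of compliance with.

1. suspicious-activity review 95 days ago vs limit 180 → met
2. surety bond $40,000 ≥ $25,000 → met
3. FinCEN registration confirmation present → met
4. independent AML audit 341 days ago vs limit 365 → met
5. BSA training 66 days ago vs limit 45 → not met
6. tangible net worth $625,000 ≥ $575,000 → met
7. sanctions-list screening review 111 days ago vs limit 120 → met
8. condition 'transmits funds internationally' holds; agent due-diligence review 343 days ago vs limit 365 → met
9. permissible investments $550,000 ≥ $500,000 → met
Not met: 5

5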